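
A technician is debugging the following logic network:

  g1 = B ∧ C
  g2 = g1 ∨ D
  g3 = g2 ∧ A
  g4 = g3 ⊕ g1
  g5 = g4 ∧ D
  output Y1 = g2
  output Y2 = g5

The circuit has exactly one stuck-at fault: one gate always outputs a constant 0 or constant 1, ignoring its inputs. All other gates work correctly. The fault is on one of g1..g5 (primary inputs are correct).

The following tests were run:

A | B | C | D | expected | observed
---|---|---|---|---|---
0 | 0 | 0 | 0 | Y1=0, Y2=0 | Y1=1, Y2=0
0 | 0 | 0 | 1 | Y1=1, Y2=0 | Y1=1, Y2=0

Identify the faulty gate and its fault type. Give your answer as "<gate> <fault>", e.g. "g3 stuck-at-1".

g2 stuck-at-1

Fault-free values for test 1 (A=0, B=0, C=0, D=0): g1=0, g2=0, g3=0, g4=0, g5=0, giving Y1=0, Y2=0. Observed Y1=1, Y2=0.
Test 1: faults giving observed Y1=1, Y2=0 are {g1 stuck-at-1, g2 stuck-at-1}.
Test 2 (A=0, B=0, C=0, D=1): fault-free g1=0, g2=1, g3=0, g4=0, g5=0 → Y1=1, Y2=0; observed Y1=1, Y2=0. Eliminates g1 stuck-at-1.
Only g2 stuck-at-1 is consistent with every test.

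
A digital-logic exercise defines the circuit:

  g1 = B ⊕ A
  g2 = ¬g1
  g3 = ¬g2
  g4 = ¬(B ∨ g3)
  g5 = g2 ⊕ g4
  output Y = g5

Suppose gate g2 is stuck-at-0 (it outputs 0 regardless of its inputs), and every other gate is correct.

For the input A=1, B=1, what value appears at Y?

Propagate with g2 forced: g1=0, g2=0 [stuck-at-0], g3=1, g4=0, g5=0.
So Y = 0. (Without the fault it would be 1.)

0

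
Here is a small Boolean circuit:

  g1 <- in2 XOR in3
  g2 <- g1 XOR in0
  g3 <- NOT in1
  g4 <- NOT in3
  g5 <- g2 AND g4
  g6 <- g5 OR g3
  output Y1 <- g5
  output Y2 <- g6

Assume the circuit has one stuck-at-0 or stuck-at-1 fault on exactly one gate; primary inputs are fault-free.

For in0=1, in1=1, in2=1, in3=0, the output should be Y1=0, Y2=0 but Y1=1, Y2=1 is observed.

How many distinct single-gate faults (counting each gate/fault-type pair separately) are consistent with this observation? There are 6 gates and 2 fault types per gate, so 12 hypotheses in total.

3

Fault-free: g1=1, g2=0, g3=0, g4=1, g5=0, g6=0 → Y1=0, Y2=0. Observed Y1=1, Y2=1.
  g1 stuck-at-0: output Y1=1, Y2=1 ✓
  g1 stuck-at-1: output Y1=0, Y2=0 ✗
  g2 stuck-at-0: output Y1=0, Y2=0 ✗
  g2 stuck-at-1: output Y1=1, Y2=1 ✓
  g3 stuck-at-0: output Y1=0, Y2=0 ✗
  g3 stuck-at-1: output Y1=0, Y2=1 ✗
  g4 stuck-at-0: output Y1=0, Y2=0 ✗
  g4 stuck-at-1: output Y1=0, Y2=0 ✗
  g5 stuck-at-0: output Y1=0, Y2=0 ✗
  g5 stuck-at-1: output Y1=1, Y2=1 ✓
  g6 stuck-at-0: output Y1=0, Y2=0 ✗
  g6 stuck-at-1: output Y1=0, Y2=1 ✗
Consistent faults: {g1 stuck-at-0, g2 stuck-at-1, g5 stuck-at-1} — 3 in all.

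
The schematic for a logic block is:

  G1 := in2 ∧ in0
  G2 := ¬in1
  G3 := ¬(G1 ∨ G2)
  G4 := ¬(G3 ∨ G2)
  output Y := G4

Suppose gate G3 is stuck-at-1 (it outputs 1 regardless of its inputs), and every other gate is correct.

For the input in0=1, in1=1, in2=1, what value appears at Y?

Propagate with G3 forced: G1=1, G2=0, G3=1 [stuck-at-1], G4=0.
So Y = 0. (Without the fault it would be 1.)

0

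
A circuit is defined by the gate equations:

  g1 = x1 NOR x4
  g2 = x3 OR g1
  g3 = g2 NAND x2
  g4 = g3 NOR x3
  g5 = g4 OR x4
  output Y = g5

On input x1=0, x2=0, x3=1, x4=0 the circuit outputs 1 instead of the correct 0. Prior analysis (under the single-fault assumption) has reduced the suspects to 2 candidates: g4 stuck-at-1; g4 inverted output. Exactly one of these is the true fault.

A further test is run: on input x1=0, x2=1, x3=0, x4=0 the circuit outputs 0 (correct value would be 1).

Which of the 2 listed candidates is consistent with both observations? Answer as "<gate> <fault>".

g4 inverted output

Evaluate each candidate on input x1=0, x2=1, x3=0, x4=0:
  g4 stuck-at-1: g1=1, g2=1, g3=0, g4=1 [stuck-at-1], g5=1 → 1 — eliminated
  g4 inverted output: g1=1, g2=1, g3=0, g4=0 [inverted output], g5=0 → 0 — matches
Only g4 inverted output reproduces the observed 0.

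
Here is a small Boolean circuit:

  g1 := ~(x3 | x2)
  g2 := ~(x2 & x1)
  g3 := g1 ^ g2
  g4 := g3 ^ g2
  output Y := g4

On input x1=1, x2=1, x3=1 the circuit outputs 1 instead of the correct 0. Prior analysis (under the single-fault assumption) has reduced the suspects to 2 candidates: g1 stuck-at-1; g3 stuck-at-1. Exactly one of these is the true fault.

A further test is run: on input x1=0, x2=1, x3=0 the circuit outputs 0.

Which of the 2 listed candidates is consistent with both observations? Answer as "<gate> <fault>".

g3 stuck-at-1

Evaluate each candidate on input x1=0, x2=1, x3=0:
  g1 stuck-at-1: g1=1 [stuck-at-1], g2=1, g3=0, g4=1 → 1 — eliminated
  g3 stuck-at-1: g1=0, g2=1, g3=1 [stuck-at-1], g4=0 → 0 — matches
Only g3 stuck-at-1 reproduces the observed 0.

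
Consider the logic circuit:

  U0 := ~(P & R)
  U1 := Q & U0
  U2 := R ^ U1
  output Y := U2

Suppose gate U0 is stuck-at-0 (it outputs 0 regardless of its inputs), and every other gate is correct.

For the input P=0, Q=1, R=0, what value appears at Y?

Propagate with U0 forced: U0=0 [stuck-at-0], U1=0, U2=0.
So Y = 0. (Without the fault it would be 1.)

0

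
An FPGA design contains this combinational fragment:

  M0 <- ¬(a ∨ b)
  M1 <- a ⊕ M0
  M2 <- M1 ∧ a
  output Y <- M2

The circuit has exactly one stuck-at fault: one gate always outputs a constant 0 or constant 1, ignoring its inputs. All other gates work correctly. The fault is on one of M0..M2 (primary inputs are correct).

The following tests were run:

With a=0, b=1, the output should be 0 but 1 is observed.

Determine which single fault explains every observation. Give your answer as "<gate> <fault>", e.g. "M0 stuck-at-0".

M2 stuck-at-1

Fault-free values for test 1 (a=0, b=1): M0=0, M1=0, M2=0, giving Y=0. Observed 1.
Test 1: faults giving observed 1 are {M2 stuck-at-1}.
Only M2 stuck-at-1 is consistent with every test.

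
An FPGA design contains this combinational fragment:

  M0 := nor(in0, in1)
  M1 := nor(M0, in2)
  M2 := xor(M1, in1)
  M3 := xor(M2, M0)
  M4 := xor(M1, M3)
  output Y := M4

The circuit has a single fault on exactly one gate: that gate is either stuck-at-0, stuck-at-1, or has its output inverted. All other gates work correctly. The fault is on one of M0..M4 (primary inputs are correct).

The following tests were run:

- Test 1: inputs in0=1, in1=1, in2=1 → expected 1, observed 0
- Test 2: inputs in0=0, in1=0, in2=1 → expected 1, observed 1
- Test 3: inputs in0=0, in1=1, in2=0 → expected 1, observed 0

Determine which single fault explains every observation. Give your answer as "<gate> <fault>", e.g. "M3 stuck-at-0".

M0 stuck-at-1

Fault-free values for test 1 (in0=1, in1=1, in2=1): M0=0, M1=0, M2=1, M3=1, M4=1, giving Y=1. Observed 0.
Test 1: faults giving observed 0 are {M0 stuck-at-1, M0 inverted output, M2 stuck-at-0, M2 inverted output, M3 stuck-at-0, M3 inverted output, M4 stuck-at-0, M4 inverted output}.
Test 2 (in0=0, in1=0, in2=1): fault-free M0=1, M1=0, M2=0, M3=1, M4=1 → 1; observed 1. Eliminates M0 inverted output, M2 inverted output, M3 stuck-at-0, M3 inverted output, M4 stuck-at-0, M4 inverted output.
Test 3 (in0=0, in1=1, in2=0): fault-free M0=0, M1=1, M2=0, M3=0, M4=1 → 1; observed 0. Eliminates M2 stuck-at-0.
Only M0 stuck-at-1 is consistent with every test.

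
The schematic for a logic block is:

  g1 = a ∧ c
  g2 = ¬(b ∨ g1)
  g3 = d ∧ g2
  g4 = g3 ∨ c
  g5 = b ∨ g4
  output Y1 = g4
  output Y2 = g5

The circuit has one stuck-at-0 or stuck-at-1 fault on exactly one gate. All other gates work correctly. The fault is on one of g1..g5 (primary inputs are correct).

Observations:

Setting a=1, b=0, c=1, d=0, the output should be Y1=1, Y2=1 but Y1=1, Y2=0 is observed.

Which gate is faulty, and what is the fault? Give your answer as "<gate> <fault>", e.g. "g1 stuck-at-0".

g5 stuck-at-0

Fault-free values for test 1 (a=1, b=0, c=1, d=0): g1=1, g2=0, g3=0, g4=1, g5=1, giving Y1=1, Y2=1. Observed Y1=1, Y2=0.
Test 1: faults giving observed Y1=1, Y2=0 are {g5 stuck-at-0}.
Only g5 stuck-at-0 is consistent with every test.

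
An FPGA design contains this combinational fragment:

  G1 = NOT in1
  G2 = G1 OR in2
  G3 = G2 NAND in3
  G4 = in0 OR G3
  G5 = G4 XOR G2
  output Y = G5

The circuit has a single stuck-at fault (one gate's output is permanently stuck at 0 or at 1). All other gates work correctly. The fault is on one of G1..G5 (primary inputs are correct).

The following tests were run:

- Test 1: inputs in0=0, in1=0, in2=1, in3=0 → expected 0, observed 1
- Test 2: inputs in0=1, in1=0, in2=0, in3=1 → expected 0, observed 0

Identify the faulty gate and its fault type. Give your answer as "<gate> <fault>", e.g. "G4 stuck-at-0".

Fault-free values for test 1 (in0=0, in1=0, in2=1, in3=0): G1=1, G2=1, G3=1, G4=1, G5=0, giving Y=0. Observed 1.
Test 1: faults giving observed 1 are {G2 stuck-at-0, G3 stuck-at-0, G4 stuck-at-0, G5 stuck-at-1}.
Test 2 (in0=1, in1=0, in2=0, in3=1): fault-free G1=1, G2=1, G3=0, G4=1, G5=0 → 0; observed 0. Eliminates G2 stuck-at-0, G4 stuck-at-0, G5 stuck-at-1.
Only G3 stuck-at-0 is consistent with every test.

G3 stuck-at-0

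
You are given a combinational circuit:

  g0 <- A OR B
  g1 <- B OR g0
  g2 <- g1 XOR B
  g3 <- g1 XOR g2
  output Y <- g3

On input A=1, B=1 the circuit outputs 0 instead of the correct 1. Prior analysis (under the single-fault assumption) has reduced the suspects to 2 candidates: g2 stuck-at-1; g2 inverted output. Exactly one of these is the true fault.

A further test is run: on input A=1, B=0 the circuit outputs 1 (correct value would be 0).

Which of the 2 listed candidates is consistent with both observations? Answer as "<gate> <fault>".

g2 inverted output

Evaluate each candidate on input A=1, B=0:
  g2 stuck-at-1: g0=1, g1=1, g2=1 [stuck-at-1], g3=0 → 0 — eliminated
  g2 inverted output: g0=1, g1=1, g2=0 [inverted output], g3=1 → 1 — matches
Only g2 inverted output reproduces the observed 1.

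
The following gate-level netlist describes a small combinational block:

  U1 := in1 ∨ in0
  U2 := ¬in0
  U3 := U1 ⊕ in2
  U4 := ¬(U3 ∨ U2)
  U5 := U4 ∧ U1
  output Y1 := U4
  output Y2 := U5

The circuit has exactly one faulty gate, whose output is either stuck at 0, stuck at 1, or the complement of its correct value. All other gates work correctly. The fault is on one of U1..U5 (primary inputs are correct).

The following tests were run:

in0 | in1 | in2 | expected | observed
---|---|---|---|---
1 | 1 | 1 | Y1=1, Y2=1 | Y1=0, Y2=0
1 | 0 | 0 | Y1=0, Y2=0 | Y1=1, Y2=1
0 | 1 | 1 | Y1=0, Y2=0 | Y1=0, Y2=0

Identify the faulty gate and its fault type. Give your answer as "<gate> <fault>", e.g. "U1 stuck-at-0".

Fault-free values for test 1 (in0=1, in1=1, in2=1): U1=1, U2=0, U3=0, U4=1, U5=1, giving Y1=1, Y2=1. Observed Y1=0, Y2=0.
Test 1: faults giving observed Y1=0, Y2=0 are {U1 stuck-at-0, U1 inverted output, U2 stuck-at-1, U2 inverted output, U3 stuck-at-1, U3 inverted output, U4 stuck-at-0, U4 inverted output}.
Test 2 (in0=1, in1=0, in2=0): fault-free U1=1, U2=0, U3=1, U4=0, U5=0 → Y1=0, Y2=0; observed Y1=1, Y2=1. Eliminates U1 stuck-at-0, U1 inverted output, U2 stuck-at-1, U2 inverted output, U3 stuck-at-1, U4 stuck-at-0.
Test 3 (in0=0, in1=1, in2=1): fault-free U1=1, U2=1, U3=0, U4=0, U5=0 → Y1=0, Y2=0; observed Y1=0, Y2=0. Eliminates U4 inverted output.
Only U3 inverted output is consistent with every test.

U3 inverted output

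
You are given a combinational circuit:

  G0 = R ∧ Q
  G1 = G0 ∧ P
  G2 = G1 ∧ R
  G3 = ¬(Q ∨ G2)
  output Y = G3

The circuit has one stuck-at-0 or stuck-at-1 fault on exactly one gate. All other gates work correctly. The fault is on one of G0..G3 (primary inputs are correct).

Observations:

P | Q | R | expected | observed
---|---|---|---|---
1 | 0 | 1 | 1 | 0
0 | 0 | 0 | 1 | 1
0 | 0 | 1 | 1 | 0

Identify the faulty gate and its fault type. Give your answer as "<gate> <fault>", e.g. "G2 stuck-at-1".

Fault-free values for test 1 (P=1, Q=0, R=1): G0=0, G1=0, G2=0, G3=1, giving Y=1. Observed 0.
Test 1: faults giving observed 0 are {G0 stuck-at-1, G1 stuck-at-1, G2 stuck-at-1, G3 stuck-at-0}.
Test 2 (P=0, Q=0, R=0): fault-free G0=0, G1=0, G2=0, G3=1 → 1; observed 1. Eliminates G2 stuck-at-1, G3 stuck-at-0.
Test 3 (P=0, Q=0, R=1): fault-free G0=0, G1=0, G2=0, G3=1 → 1; observed 0. Eliminates G0 stuck-at-1.
Only G1 stuck-at-1 is consistent with every test.

G1 stuck-at-1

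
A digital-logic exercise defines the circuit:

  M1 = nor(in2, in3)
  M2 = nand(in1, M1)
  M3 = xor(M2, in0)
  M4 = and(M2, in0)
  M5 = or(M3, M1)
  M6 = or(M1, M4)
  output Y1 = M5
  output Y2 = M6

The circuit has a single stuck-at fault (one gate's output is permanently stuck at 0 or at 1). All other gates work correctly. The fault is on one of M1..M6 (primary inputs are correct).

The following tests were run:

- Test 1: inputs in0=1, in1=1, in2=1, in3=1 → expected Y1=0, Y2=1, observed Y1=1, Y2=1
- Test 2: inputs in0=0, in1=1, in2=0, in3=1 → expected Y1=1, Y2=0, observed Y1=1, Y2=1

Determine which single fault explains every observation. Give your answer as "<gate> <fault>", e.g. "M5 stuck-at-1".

Fault-free values for test 1 (in0=1, in1=1, in2=1, in3=1): M1=0, M2=1, M3=0, M4=1, M5=0, M6=1, giving Y1=0, Y2=1. Observed Y1=1, Y2=1.
Test 1: faults giving observed Y1=1, Y2=1 are {M1 stuck-at-1, M3 stuck-at-1, M5 stuck-at-1}.
Test 2 (in0=0, in1=1, in2=0, in3=1): fault-free M1=0, M2=1, M3=1, M4=0, M5=1, M6=0 → Y1=1, Y2=0; observed Y1=1, Y2=1. Eliminates M3 stuck-at-1, M5 stuck-at-1.
Only M1 stuck-at-1 is consistent with every test.

M1 stuck-at-1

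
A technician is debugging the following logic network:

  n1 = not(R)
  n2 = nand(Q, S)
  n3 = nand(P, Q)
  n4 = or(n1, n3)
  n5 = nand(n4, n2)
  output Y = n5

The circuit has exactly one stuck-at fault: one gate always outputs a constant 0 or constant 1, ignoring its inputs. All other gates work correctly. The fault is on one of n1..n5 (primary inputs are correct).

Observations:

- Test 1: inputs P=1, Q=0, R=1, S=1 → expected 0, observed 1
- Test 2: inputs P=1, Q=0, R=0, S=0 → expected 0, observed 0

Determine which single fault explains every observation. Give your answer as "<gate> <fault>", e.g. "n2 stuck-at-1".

n3 stuck-at-0

Fault-free values for test 1 (P=1, Q=0, R=1, S=1): n1=0, n2=1, n3=1, n4=1, n5=0, giving Y=0. Observed 1.
Test 1: faults giving observed 1 are {n2 stuck-at-0, n3 stuck-at-0, n4 stuck-at-0, n5 stuck-at-1}.
Test 2 (P=1, Q=0, R=0, S=0): fault-free n1=1, n2=1, n3=1, n4=1, n5=0 → 0; observed 0. Eliminates n2 stuck-at-0, n4 stuck-at-0, n5 stuck-at-1.
Only n3 stuck-at-0 is consistent with every test.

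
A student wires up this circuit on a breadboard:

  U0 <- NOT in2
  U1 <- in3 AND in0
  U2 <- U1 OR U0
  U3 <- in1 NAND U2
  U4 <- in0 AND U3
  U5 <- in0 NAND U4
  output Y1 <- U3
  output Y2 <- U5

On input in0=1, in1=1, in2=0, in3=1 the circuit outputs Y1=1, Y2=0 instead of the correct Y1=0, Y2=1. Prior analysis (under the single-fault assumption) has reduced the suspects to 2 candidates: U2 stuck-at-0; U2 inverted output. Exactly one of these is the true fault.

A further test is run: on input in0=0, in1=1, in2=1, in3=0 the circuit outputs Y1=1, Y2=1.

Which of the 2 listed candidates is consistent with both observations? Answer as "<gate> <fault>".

U2 stuck-at-0

Evaluate each candidate on input in0=0, in1=1, in2=1, in3=0:
  U2 stuck-at-0: U0=0, U1=0, U2=0 [stuck-at-0], U3=1, U4=0, U5=1 → Y1=1, Y2=1 — matches
  U2 inverted output: U0=0, U1=0, U2=1 [inverted output], U3=0, U4=0, U5=1 → Y1=0, Y2=1 — eliminated
Only U2 stuck-at-0 reproduces the observed Y1=1, Y2=1.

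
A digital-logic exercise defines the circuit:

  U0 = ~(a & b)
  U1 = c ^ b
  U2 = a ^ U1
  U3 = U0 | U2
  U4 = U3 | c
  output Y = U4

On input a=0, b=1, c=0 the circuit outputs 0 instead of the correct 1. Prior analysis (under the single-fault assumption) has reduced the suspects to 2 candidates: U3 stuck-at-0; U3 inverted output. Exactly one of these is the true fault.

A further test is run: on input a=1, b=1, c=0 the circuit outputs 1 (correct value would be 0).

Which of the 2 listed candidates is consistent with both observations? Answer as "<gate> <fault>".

Evaluate each candidate on input a=1, b=1, c=0:
  U3 stuck-at-0: U0=0, U1=1, U2=0, U3=0 [stuck-at-0], U4=0 → 0 — eliminated
  U3 inverted output: U0=0, U1=1, U2=0, U3=1 [inverted output], U4=1 → 1 — matches
Only U3 inverted output reproduces the observed 1.

U3 inverted output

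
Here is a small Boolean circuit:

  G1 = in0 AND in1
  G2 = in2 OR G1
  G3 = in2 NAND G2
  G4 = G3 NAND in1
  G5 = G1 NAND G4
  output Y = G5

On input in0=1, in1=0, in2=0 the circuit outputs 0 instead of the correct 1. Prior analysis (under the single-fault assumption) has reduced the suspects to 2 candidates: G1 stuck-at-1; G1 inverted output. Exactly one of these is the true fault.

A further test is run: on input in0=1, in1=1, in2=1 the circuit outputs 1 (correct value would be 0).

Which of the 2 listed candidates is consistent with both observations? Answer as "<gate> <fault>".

G1 inverted output

Evaluate each candidate on input in0=1, in1=1, in2=1:
  G1 stuck-at-1: G1=1 [stuck-at-1], G2=1, G3=0, G4=1, G5=0 → 0 — eliminated
  G1 inverted output: G1=0 [inverted output], G2=1, G3=0, G4=1, G5=1 → 1 — matches
Only G1 inverted output reproduces the observed 1.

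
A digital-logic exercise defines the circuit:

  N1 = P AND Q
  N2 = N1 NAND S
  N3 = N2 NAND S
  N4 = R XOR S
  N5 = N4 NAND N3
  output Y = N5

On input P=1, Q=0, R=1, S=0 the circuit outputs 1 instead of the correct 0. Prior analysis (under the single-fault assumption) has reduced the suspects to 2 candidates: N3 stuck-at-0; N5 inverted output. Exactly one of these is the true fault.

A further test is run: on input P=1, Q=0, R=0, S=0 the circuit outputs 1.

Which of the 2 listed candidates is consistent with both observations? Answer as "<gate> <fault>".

Evaluate each candidate on input P=1, Q=0, R=0, S=0:
  N3 stuck-at-0: N1=0, N2=1, N3=0 [stuck-at-0], N4=0, N5=1 → 1 — matches
  N5 inverted output: N1=0, N2=1, N3=1, N4=0, N5=0 [inverted output] → 0 — eliminated
Only N3 stuck-at-0 reproduces the observed 1.

N3 stuck-at-0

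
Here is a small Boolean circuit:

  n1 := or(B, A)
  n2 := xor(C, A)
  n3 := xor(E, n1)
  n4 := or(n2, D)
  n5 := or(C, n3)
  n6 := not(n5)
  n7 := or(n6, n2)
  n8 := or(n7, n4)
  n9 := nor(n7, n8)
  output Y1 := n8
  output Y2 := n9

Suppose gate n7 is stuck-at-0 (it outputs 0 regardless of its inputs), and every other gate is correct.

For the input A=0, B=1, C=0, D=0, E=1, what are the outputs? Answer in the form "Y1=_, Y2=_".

Propagate with n7 forced: n1=1, n2=0, n3=0, n4=0, n5=0, n6=1, n7=0 [stuck-at-0], n8=0, n9=1.
So the outputs are Y1=0, Y2=1. (Without the fault they would be Y1=1, Y2=0.)

Y1=0, Y2=1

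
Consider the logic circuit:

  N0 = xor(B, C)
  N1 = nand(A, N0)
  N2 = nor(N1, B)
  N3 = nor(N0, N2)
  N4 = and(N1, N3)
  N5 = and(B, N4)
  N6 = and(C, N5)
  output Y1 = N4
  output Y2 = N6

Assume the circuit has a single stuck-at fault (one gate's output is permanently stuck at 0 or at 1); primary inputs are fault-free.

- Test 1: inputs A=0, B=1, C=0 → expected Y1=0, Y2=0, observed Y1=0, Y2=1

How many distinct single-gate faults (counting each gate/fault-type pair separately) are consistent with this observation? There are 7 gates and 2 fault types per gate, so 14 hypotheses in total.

1

Fault-free: N0=1, N1=1, N2=0, N3=0, N4=0, N5=0, N6=0 → Y1=0, Y2=0. Observed Y1=0, Y2=1.
  N0 stuck-at-0: output Y1=1, Y2=0 ✗
  N0 stuck-at-1: output Y1=0, Y2=0 ✗
  N1 stuck-at-0: output Y1=0, Y2=0 ✗
  N1 stuck-at-1: output Y1=0, Y2=0 ✗
  N2 stuck-at-0: output Y1=0, Y2=0 ✗
  N2 stuck-at-1: output Y1=0, Y2=0 ✗
  N3 stuck-at-0: output Y1=0, Y2=0 ✗
  N3 stuck-at-1: output Y1=1, Y2=0 ✗
  N4 stuck-at-0: output Y1=0, Y2=0 ✗
  N4 stuck-at-1: output Y1=1, Y2=0 ✗
  N5 stuck-at-0: output Y1=0, Y2=0 ✗
  N5 stuck-at-1: output Y1=0, Y2=0 ✗
  N6 stuck-at-0: output Y1=0, Y2=0 ✗
  N6 stuck-at-1: output Y1=0, Y2=1 ✓
Consistent faults: {N6 stuck-at-1} — 1 in all.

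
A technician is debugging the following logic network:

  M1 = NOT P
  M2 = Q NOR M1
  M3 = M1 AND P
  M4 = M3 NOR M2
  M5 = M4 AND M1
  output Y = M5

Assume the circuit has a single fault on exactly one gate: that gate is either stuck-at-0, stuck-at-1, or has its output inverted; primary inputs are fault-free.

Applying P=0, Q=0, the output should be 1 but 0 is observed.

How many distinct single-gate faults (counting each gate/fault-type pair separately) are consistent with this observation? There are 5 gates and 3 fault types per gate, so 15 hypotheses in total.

10

Fault-free: M1=1, M2=0, M3=0, M4=1, M5=1 → 1. Observed 0.
  M1: stuck-at-0, inverted output ✓; others ✗
  M2: stuck-at-1, inverted output ✓; others ✗
  M3: stuck-at-1, inverted output ✓; others ✗
  M4: stuck-at-0, inverted output ✓; others ✗
  M5: stuck-at-0, inverted output ✓; others ✗
Consistent faults: {M1 stuck-at-0, M1 inverted output, M2 stuck-at-1, M2 inverted output, M3 stuck-at-1, M3 inverted output, M4 stuck-at-0, M4 inverted output, M5 stuck-at-0, M5 inverted output} — 10 in all.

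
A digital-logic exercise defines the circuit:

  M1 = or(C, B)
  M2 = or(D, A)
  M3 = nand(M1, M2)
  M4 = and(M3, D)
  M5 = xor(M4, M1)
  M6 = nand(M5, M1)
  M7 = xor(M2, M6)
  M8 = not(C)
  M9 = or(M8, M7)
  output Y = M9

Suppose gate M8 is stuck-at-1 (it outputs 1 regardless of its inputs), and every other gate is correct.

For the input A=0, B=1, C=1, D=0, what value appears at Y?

Propagate with M8 forced: M1=1, M2=0, M3=1, M4=0, M5=1, M6=0, M7=0, M8=1 [stuck-at-1], M9=1.
So Y = 1. (Without the fault it would be 0.)

1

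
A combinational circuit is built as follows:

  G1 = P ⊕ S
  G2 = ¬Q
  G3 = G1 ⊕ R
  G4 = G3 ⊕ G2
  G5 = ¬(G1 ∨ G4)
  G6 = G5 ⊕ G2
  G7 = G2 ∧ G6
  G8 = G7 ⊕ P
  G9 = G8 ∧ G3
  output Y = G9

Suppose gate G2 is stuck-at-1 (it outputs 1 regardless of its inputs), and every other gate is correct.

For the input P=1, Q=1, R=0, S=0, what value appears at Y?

0

Propagate with G2 forced: G1=1, G2=1 [stuck-at-1], G3=1, G4=0, G5=0, G6=1, G7=1, G8=0, G9=0.
So Y = 0. (Without the fault it would be 1.)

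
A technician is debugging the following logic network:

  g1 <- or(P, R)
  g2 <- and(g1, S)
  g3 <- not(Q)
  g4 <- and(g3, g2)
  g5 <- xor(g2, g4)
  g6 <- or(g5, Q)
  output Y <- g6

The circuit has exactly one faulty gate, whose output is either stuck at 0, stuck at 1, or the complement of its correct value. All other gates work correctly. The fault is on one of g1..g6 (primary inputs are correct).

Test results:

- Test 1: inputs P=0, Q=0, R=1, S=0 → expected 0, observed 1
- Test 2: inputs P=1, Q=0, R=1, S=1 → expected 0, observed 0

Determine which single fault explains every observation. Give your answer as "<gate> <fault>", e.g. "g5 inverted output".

g4 stuck-at-1

Fault-free values for test 1 (P=0, Q=0, R=1, S=0): g1=1, g2=0, g3=1, g4=0, g5=0, g6=0, giving Y=0. Observed 1.
Test 1: faults giving observed 1 are {g4 stuck-at-1, g4 inverted output, g5 stuck-at-1, g5 inverted output, g6 stuck-at-1, g6 inverted output}.
Test 2 (P=1, Q=0, R=1, S=1): fault-free g1=1, g2=1, g3=1, g4=1, g5=0, g6=0 → 0; observed 0. Eliminates g4 inverted output, g5 stuck-at-1, g5 inverted output, g6 stuck-at-1, g6 inverted output.
Only g4 stuck-at-1 is consistent with every test.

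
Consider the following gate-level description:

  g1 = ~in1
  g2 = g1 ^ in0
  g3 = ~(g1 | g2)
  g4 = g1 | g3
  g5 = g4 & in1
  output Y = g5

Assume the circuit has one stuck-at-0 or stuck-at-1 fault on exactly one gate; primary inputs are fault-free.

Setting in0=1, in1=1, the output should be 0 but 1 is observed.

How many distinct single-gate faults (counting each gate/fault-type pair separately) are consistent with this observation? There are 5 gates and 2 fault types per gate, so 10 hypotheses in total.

5

Fault-free: g1=0, g2=1, g3=0, g4=0, g5=0 → 0. Observed 1.
  g1 stuck-at-0: output 0 ✗
  g1 stuck-at-1: output 1 ✓
  g2 stuck-at-0: output 1 ✓
  g2 stuck-at-1: output 0 ✗
  g3 stuck-at-0: output 0 ✗
  g3 stuck-at-1: output 1 ✓
  g4 stuck-at-0: output 0 ✗
  g4 stuck-at-1: output 1 ✓
  g5 stuck-at-0: output 0 ✗
  g5 stuck-at-1: output 1 ✓
Consistent faults: {g1 stuck-at-1, g2 stuck-at-0, g3 stuck-at-1, g4 stuck-at-1, g5 stuck-at-1} — 5 in all.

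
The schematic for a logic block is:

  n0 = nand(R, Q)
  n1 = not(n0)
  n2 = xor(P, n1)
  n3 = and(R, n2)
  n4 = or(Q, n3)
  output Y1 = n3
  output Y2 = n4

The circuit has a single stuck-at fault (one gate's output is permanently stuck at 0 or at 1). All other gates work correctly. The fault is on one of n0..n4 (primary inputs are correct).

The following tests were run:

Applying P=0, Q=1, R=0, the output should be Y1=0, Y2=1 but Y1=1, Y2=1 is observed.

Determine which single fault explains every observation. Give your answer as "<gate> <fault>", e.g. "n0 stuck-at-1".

n3 stuck-at-1

Fault-free values for test 1 (P=0, Q=1, R=0): n0=1, n1=0, n2=0, n3=0, n4=1, giving Y1=0, Y2=1. Observed Y1=1, Y2=1.
Test 1: faults giving observed Y1=1, Y2=1 are {n3 stuck-at-1}.
Only n3 stuck-at-1 is consistent with every test.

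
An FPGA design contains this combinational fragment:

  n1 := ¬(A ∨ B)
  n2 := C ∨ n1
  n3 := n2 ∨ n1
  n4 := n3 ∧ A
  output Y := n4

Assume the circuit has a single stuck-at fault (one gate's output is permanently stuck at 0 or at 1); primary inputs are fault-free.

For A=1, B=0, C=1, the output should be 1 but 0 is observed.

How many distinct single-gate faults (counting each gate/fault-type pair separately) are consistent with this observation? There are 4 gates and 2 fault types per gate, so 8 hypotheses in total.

Fault-free: n1=0, n2=1, n3=1, n4=1 → 1. Observed 0.
  n1 stuck-at-0: output 1 ✗
  n1 stuck-at-1: output 1 ✗
  n2 stuck-at-0: output 0 ✓
  n2 stuck-at-1: output 1 ✗
  n3 stuck-at-0: output 0 ✓
  n3 stuck-at-1: output 1 ✗
  n4 stuck-at-0: output 0 ✓
  n4 stuck-at-1: output 1 ✗
Consistent faults: {n2 stuck-at-0, n3 stuck-at-0, n4 stuck-at-0} — 3 in all.

3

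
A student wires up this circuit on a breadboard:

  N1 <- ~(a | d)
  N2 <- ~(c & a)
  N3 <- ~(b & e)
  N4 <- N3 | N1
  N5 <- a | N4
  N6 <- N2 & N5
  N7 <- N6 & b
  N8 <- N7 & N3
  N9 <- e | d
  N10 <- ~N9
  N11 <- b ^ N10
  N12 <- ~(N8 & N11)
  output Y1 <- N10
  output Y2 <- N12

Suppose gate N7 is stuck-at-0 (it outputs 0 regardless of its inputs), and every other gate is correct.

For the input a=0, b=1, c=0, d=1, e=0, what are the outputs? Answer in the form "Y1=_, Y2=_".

Propagate with N7 forced: N1=0, N2=1, N3=1, N4=1, N5=1, N6=1, N7=0 [stuck-at-0], N8=0, N9=1, N10=0, N11=1, N12=1.
So the outputs are Y1=0, Y2=1. (Without the fault they would be Y1=0, Y2=0.)

Y1=0, Y2=1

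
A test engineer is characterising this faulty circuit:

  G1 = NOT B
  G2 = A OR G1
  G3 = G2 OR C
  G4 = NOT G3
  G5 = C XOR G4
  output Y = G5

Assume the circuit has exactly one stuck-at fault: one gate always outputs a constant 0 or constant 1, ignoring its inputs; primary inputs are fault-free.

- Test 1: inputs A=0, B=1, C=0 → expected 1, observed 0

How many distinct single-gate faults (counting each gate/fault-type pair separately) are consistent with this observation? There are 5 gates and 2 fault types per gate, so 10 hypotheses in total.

Fault-free: G1=0, G2=0, G3=0, G4=1, G5=1 → 1. Observed 0.
  G1 stuck-at-0: output 1 ✗
  G1 stuck-at-1: output 0 ✓
  G2 stuck-at-0: output 1 ✗
  G2 stuck-at-1: output 0 ✓
  G3 stuck-at-0: output 1 ✗
  G3 stuck-at-1: output 0 ✓
  G4 stuck-at-0: output 0 ✓
  G4 stuck-at-1: output 1 ✗
  G5 stuck-at-0: output 0 ✓
  G5 stuck-at-1: output 1 ✗
Consistent faults: {G1 stuck-at-1, G2 stuck-at-1, G3 stuck-at-1, G4 stuck-at-0, G5 stuck-at-0} — 5 in all.

5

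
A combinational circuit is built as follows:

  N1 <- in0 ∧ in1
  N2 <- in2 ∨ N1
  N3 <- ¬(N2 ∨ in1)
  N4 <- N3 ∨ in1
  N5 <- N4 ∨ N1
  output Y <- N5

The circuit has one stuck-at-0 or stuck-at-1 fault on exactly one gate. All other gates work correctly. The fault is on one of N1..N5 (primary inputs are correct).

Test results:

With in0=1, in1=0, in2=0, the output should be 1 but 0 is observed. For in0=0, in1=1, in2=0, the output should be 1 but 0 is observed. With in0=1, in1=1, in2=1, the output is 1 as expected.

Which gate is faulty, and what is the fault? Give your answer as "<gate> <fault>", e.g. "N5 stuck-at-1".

N4 stuck-at-0

Fault-free values for test 1 (in0=1, in1=0, in2=0): N1=0, N2=0, N3=1, N4=1, N5=1, giving Y=1. Observed 0.
Test 1: faults giving observed 0 are {N2 stuck-at-1, N3 stuck-at-0, N4 stuck-at-0, N5 stuck-at-0}.
Test 2 (in0=0, in1=1, in2=0): fault-free N1=0, N2=0, N3=0, N4=1, N5=1 → 1; observed 0. Eliminates N2 stuck-at-1, N3 stuck-at-0.
Test 3 (in0=1, in1=1, in2=1): fault-free N1=1, N2=1, N3=0, N4=1, N5=1 → 1; observed 1. Eliminates N5 stuck-at-0.
Only N4 stuck-at-0 is consistent with every test.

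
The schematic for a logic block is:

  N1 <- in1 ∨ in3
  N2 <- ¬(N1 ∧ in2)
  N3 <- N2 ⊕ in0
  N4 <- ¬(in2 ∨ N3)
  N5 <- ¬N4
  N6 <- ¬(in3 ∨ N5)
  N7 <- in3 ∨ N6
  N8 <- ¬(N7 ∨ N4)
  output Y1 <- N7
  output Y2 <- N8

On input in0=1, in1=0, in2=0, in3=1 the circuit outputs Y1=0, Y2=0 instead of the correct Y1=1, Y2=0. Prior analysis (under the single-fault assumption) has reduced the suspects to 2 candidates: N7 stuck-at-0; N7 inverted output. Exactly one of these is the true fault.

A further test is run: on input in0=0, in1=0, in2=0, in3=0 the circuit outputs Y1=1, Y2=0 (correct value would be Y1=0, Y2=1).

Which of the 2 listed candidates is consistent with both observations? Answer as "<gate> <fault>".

Evaluate each candidate on input in0=0, in1=0, in2=0, in3=0:
  N7 stuck-at-0: N1=0, N2=1, N3=1, N4=0, N5=1, N6=0, N7=0 [stuck-at-0], N8=1 → Y1=0, Y2=1 — eliminated
  N7 inverted output: N1=0, N2=1, N3=1, N4=0, N5=1, N6=0, N7=1 [inverted output], N8=0 → Y1=1, Y2=0 — matches
Only N7 inverted output reproduces the observed Y1=1, Y2=0.

N7 inverted output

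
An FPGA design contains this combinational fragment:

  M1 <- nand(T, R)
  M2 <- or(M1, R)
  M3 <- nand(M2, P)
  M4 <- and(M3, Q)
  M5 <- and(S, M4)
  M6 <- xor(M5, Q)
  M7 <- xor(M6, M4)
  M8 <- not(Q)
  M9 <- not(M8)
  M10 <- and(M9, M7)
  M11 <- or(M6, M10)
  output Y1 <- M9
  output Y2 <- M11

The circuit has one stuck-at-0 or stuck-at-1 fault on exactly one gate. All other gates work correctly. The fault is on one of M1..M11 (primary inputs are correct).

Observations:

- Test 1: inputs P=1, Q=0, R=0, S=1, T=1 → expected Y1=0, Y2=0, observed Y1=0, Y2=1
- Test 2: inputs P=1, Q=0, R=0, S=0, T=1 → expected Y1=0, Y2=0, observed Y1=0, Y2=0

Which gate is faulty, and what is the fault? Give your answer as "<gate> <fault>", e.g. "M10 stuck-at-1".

M4 stuck-at-1

Fault-free values for test 1 (P=1, Q=0, R=0, S=1, T=1): M1=1, M2=1, M3=0, M4=0, M5=0, M6=0, M7=0, M8=1, M9=0, M10=0, M11=0, giving Y1=0, Y2=0. Observed Y1=0, Y2=1.
Test 1: faults giving observed Y1=0, Y2=1 are {M4 stuck-at-1, M5 stuck-at-1, M6 stuck-at-1, M10 stuck-at-1, M11 stuck-at-1}.
Test 2 (P=1, Q=0, R=0, S=0, T=1): fault-free M1=1, M2=1, M3=0, M4=0, M5=0, M6=0, M7=0, M8=1, M9=0, M10=0, M11=0 → Y1=0, Y2=0; observed Y1=0, Y2=0. Eliminates M5 stuck-at-1, M6 stuck-at-1, M10 stuck-at-1, M11 stuck-at-1.
Only M4 stuck-at-1 is consistent with every test.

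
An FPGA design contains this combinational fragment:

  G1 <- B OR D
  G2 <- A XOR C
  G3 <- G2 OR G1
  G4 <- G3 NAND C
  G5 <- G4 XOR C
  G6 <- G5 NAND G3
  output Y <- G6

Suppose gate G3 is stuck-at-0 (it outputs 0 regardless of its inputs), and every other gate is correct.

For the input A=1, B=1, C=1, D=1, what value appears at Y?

Propagate with G3 forced: G1=1, G2=0, G3=0 [stuck-at-0], G4=1, G5=0, G6=1.
So Y = 1. (Without the fault it would be 0.)

1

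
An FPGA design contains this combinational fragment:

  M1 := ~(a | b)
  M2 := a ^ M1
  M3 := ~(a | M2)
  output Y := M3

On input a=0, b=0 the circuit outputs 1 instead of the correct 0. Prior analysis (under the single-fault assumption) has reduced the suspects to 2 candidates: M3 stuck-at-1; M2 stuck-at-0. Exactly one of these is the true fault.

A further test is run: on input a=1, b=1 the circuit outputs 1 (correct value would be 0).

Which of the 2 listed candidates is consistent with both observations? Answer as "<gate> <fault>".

M3 stuck-at-1

Evaluate each candidate on input a=1, b=1:
  M3 stuck-at-1: M1=0, M2=1, M3=1 [stuck-at-1] → 1 — matches
  M2 stuck-at-0: M1=0, M2=0 [stuck-at-0], M3=0 → 0 — eliminated
Only M3 stuck-at-1 reproduces the observed 1.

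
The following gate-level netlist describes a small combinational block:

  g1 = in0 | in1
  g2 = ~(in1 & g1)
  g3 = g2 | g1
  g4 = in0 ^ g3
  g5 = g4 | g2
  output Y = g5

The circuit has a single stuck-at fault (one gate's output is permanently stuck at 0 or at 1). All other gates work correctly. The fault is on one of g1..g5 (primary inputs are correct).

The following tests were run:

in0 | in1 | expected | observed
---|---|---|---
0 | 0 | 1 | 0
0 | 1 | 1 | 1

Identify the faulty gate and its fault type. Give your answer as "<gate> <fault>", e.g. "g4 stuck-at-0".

g2 stuck-at-0

Fault-free values for test 1 (in0=0, in1=0): g1=0, g2=1, g3=1, g4=1, g5=1, giving Y=1. Observed 0.
Test 1: faults giving observed 0 are {g2 stuck-at-0, g5 stuck-at-0}.
Test 2 (in0=0, in1=1): fault-free g1=1, g2=0, g3=1, g4=1, g5=1 → 1; observed 1. Eliminates g5 stuck-at-0.
Only g2 stuck-at-0 is consistent with every test.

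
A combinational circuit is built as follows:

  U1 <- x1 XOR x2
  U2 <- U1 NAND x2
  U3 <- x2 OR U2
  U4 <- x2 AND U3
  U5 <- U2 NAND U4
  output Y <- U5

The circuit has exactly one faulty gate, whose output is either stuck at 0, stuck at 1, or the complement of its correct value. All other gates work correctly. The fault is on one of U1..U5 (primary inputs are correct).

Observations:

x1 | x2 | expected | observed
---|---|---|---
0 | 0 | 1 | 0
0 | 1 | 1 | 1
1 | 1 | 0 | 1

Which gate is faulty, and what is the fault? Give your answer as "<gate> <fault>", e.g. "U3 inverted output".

U4 inverted output

Fault-free values for test 1 (x1=0, x2=0): U1=0, U2=1, U3=1, U4=0, U5=1, giving Y=1. Observed 0.
Test 1: faults giving observed 0 are {U4 stuck-at-1, U4 inverted output, U5 stuck-at-0, U5 inverted output}.
Test 2 (x1=0, x2=1): fault-free U1=1, U2=0, U3=1, U4=1, U5=1 → 1; observed 1. Eliminates U5 stuck-at-0, U5 inverted output.
Test 3 (x1=1, x2=1): fault-free U1=0, U2=1, U3=1, U4=1, U5=0 → 0; observed 1. Eliminates U4 stuck-at-1.
Only U4 inverted output is consistent with every test.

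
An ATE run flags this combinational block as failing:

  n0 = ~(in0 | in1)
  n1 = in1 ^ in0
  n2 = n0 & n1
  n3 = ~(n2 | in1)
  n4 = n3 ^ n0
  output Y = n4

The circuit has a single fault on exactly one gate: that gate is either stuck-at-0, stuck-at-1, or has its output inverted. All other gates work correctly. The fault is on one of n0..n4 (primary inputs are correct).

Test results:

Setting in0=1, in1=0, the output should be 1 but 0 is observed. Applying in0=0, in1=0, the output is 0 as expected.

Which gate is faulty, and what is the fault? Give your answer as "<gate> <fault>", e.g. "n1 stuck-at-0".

Fault-free values for test 1 (in0=1, in1=0): n0=0, n1=1, n2=0, n3=1, n4=1, giving Y=1. Observed 0.
Test 1: faults giving observed 0 are {n2 stuck-at-1, n2 inverted output, n3 stuck-at-0, n3 inverted output, n4 stuck-at-0, n4 inverted output}.
Test 2 (in0=0, in1=0): fault-free n0=1, n1=0, n2=0, n3=1, n4=0 → 0; observed 0. Eliminates n2 stuck-at-1, n2 inverted output, n3 stuck-at-0, n3 inverted output, n4 inverted output.
Only n4 stuck-at-0 is consistent with every test.

n4 stuck-at-0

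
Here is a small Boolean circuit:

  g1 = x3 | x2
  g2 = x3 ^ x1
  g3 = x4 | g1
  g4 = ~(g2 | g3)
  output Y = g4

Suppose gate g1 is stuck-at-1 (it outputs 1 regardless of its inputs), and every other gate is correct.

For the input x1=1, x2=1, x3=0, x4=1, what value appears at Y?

0

Propagate with g1 forced: g1=1 [stuck-at-1], g2=1, g3=1, g4=0.
So Y = 0. (Same as the fault-free value — the fault is masked on this input.)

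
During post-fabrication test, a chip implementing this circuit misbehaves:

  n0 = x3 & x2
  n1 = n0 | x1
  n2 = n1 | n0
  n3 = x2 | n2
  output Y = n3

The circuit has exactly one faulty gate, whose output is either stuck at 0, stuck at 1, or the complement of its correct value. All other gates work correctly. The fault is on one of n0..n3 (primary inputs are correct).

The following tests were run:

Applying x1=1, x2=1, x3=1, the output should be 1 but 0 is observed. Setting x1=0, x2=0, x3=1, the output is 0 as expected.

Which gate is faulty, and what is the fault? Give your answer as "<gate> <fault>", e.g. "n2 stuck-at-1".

n3 stuck-at-0

Fault-free values for test 1 (x1=1, x2=1, x3=1): n0=1, n1=1, n2=1, n3=1, giving Y=1. Observed 0.
Test 1: faults giving observed 0 are {n3 stuck-at-0, n3 inverted output}.
Test 2 (x1=0, x2=0, x3=1): fault-free n0=0, n1=0, n2=0, n3=0 → 0; observed 0. Eliminates n3 inverted output.
Only n3 stuck-at-0 is consistent with every test.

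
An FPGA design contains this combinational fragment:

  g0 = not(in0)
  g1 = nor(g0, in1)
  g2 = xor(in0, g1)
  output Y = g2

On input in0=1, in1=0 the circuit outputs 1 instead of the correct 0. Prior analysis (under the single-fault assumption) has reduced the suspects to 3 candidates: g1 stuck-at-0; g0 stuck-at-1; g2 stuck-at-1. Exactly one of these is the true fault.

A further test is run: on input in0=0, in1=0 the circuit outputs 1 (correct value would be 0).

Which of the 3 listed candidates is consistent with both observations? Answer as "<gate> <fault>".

g2 stuck-at-1

Evaluate each candidate on input in0=0, in1=0:
  g1 stuck-at-0: g0=1, g1=0 [stuck-at-0], g2=0 → 0 — eliminated
  g0 stuck-at-1: g0=1 [stuck-at-1], g1=0, g2=0 → 0 — eliminated
  g2 stuck-at-1: g0=1, g1=0, g2=1 [stuck-at-1] → 1 — matches
Only g2 stuck-at-1 reproduces the observed 1.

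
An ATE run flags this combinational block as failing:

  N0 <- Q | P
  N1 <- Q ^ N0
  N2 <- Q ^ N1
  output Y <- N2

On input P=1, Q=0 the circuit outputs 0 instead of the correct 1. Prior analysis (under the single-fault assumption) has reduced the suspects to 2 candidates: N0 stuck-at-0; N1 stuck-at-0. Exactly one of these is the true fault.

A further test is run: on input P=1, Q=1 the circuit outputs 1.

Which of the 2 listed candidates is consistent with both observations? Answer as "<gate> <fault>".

N1 stuck-at-0

Evaluate each candidate on input P=1, Q=1:
  N0 stuck-at-0: N0=0 [stuck-at-0], N1=1, N2=0 → 0 — eliminated
  N1 stuck-at-0: N0=1, N1=0 [stuck-at-0], N2=1 → 1 — matches
Only N1 stuck-at-0 reproduces the observed 1.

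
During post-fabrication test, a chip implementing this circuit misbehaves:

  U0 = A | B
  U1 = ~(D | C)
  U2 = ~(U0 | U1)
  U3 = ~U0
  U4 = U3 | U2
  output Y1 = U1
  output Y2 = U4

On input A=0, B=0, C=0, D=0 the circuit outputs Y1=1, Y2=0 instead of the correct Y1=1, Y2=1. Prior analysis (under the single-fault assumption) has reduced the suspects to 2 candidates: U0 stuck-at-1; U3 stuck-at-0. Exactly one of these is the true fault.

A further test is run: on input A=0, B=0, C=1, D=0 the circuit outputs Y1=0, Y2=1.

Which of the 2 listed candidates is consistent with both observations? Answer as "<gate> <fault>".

U3 stuck-at-0

Evaluate each candidate on input A=0, B=0, C=1, D=0:
  U0 stuck-at-1: U0=1 [stuck-at-1], U1=0, U2=0, U3=0, U4=0 → Y1=0, Y2=0 — eliminated
  U3 stuck-at-0: U0=0, U1=0, U2=1, U3=0 [stuck-at-0], U4=1 → Y1=0, Y2=1 — matches
Only U3 stuck-at-0 reproduces the observed Y1=0, Y2=1.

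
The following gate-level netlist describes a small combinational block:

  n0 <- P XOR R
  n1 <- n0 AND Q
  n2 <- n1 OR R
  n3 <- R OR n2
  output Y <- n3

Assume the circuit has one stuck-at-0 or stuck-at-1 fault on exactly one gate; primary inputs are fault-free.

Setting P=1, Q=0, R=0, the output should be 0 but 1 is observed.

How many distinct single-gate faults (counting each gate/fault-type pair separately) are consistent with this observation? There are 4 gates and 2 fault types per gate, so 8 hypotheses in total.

3

Fault-free: n0=1, n1=0, n2=0, n3=0 → 0. Observed 1.
  n0 stuck-at-0: output 0 ✗
  n0 stuck-at-1: output 0 ✗
  n1 stuck-at-0: output 0 ✗
  n1 stuck-at-1: output 1 ✓
  n2 stuck-at-0: output 0 ✗
  n2 stuck-at-1: output 1 ✓
  n3 stuck-at-0: output 0 ✗
  n3 stuck-at-1: output 1 ✓
Consistent faults: {n1 stuck-at-1, n2 stuck-at-1, n3 stuck-at-1} — 3 in all.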